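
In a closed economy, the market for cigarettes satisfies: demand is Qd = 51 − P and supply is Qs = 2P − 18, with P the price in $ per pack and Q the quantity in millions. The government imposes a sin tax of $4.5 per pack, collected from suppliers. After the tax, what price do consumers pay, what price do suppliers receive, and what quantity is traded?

Consumers pay $26; suppliers receive $21.5; quantity = 25.

Before the tax: set 51 − P = 2P − 18 → P* = $23, Q* = 28.
With the tax collected from suppliers, supply shifts: Qs = 2(P − 4.5) − 18.
New equilibrium: consumers pay $26, suppliers receive $21.5, Q = 25. (Wedge: Pb − Ps = 4.5.)
The less price-elastic side of the market bears the larger share of a per-unit tax.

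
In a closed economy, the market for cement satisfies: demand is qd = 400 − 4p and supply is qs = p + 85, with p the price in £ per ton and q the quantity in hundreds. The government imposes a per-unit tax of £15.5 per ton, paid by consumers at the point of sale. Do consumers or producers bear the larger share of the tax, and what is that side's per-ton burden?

Producers bear the larger share: £12.4 per ton.

Without the tax, 400 − 4p = p + 85 gives 5p = 315, so p* = £63 and q* = 148.
With the tax collected from consumers, demand (in seller-price terms) shifts: qd = 400 − 4(p + 15.5).
New equilibrium: consumers pay £66.1, producers receive £50.6, q = 135.6. (Wedge: pb − ps = 15.5.)
Per-ton burden: consumers £3.1, producers £12.4.
Producers take the larger share because supply is less price-elastic here (demand slope 4 vs supply slope 1).
The less price-elastic side of the market bears the larger share of a per-unit tax.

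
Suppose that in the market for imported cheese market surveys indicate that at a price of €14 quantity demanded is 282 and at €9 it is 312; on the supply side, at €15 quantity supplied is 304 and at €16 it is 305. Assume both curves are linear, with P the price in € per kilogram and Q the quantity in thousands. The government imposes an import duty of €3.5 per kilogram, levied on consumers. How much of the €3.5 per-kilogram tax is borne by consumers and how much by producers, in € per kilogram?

Demand slope: (312 − 282)/(9 − 14) = -6, so Qd = 366 − 6P.
Supply slope: (305 − 304)/(16 − 15) = 1, so Qs = P + 289.
Without the tax, 366 − 6P = P + 289 gives 7P = 77, so P* = €11 and Q* = 300.
With the tax collected from consumers, demand (in seller-price terms) shifts: Qd = 366 − 6(P + 3.5).
Solving gives Q = 297 with consumers paying €11.5 and producers receiving €8 (the €3.5 wedge).
Burden on consumers: €0.5; on producers: €3. (They sum to €3.5.)
The less price-elastic side of the market bears the larger share of a per-unit tax.

Consumers bear €0.5 per kilogram; producers bear €3 per kilogram.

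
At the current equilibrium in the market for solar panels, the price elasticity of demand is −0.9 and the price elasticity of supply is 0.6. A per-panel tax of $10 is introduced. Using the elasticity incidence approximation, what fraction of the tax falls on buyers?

Buyers' share ≈ 0.4.

Incidence ratio: buyers' share ≈ εs / (εs + |εd|) = 0.6 / (0.6 + 0.9) = 0.4.
Supply is the less elastic side, so buyers bear the smaller share.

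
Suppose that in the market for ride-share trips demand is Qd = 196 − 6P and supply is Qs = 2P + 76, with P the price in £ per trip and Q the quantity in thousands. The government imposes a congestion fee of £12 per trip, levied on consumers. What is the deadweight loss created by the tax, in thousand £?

Without the tax, 196 − 6P = 2P + 76 gives 8P = 120, so P* = £15 and Q* = 106.
With the tax collected from consumers, demand (in seller-price terms) shifts: Qd = 196 − 6(P + 12).
Solving gives Q = 88 with consumers paying £18 and producers receiving £6 (the £12 wedge).
Quantity falls by |ΔQ| = |106 − 88| = 18.
DWL = ½ · t · |ΔQ| = ½ · 12 · 18 = £108.

Deadweight loss = £108 thousand.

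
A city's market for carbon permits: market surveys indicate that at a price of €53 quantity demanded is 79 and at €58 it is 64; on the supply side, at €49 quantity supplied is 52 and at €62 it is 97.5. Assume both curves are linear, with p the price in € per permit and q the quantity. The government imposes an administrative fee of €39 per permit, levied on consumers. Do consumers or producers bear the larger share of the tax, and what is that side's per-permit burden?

Consumers bear the larger share: €21 per permit.

Demand slope: (64 − 79)/(58 − 53) = -3, so qd = 238 − 3p.
Supply slope: (97.5 − 52)/(62 − 49) = 3.5, so qs = 3.5p − 119.5.
Before the tax: set 238 − 3p = 3.5p − 119.5 → p* = €55, q* = 73.
With the tax collected from consumers, demand (in seller-price terms) shifts: qd = 238 − 3(p + 39).
Solving gives q = 10 with consumers paying €76 and producers receiving €37 (the €39 wedge).
Per-permit burden: consumers €21, producers €18.
Consumers take the larger share because demand is less price-elastic here (demand slope 3 vs supply slope 3.5).
The less price-elastic side of the market bears the larger share of a per-unit tax.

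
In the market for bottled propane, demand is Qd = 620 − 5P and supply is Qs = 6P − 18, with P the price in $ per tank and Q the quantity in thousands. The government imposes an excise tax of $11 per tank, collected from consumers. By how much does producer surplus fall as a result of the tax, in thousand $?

Without the tax, 620 − 5P = 6P − 18 gives 11P = 638, so P* = $58 and Q* = 330.
With the tax collected from consumers, demand (in seller-price terms) shifts: Qd = 620 − 5(P + 11).
Solving gives Q = 300 with consumers paying $64 and sellers receiving $53 (the $11 wedge).
ΔPS is the trapezoid between Q = 300 and Q = 330 of height $5: ½ · (330 + 300) · 5 = $1575.

Producer surplus falls by $1575 thousand.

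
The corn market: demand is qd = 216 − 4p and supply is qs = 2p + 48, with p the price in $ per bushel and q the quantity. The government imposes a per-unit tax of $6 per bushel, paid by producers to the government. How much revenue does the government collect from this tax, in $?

Tax revenue = $576.

Without the tax, 216 − 4p = 2p + 48 gives 6p = 168, so p* = $28 and q* = 104.
With the tax collected from producers, supply shifts: qs = 2(p − 6) + 48.
New equilibrium: buyers pay $30, producers receive $24, q = 96. (Wedge: pb − ps = 6.)
Revenue = t · Q = 6 · 96 = $576.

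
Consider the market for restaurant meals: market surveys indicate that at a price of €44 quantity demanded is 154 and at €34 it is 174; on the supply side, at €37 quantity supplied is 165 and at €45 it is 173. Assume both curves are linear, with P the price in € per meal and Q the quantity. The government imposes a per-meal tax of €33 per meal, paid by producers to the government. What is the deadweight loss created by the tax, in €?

Deadweight loss = €363.

Demand slope: (174 − 154)/(34 − 44) = -2, so Qd = 242 − 2P.
Supply slope: (173 − 165)/(45 − 37) = 1, so Qs = P + 128.
Before the tax: set 242 − 2P = P + 128 → P* = €38, Q* = 166.
With the tax collected from producers, supply shifts: Qs = (P − 33) + 128.
New equilibrium: consumers pay €49, producers receive €16, Q = 144. (Wedge: Pb − Ps = 33.)
Quantity falls by |ΔQ| = |166 − 144| = 22.
DWL = ½ · t · |ΔQ| = ½ · 33 · 22 = €363.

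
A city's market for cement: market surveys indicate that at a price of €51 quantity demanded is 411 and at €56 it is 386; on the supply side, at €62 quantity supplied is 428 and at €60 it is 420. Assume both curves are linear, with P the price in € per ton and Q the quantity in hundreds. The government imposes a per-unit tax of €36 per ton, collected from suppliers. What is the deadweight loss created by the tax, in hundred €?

Demand slope: (386 − 411)/(56 − 51) = -5, so Qd = 666 − 5P.
Supply slope: (420 − 428)/(60 − 62) = 4, so Qs = 4P + 180.
Without the tax, 666 − 5P = 4P + 180 gives 9P = 486, so P* = €54 and Q* = 396.
With the tax collected from suppliers, supply shifts: Qs = 4(P − 36) + 180.
New equilibrium: consumers pay €70, suppliers receive €34, Q = 316. (Wedge: Pb − Ps = 36.)
Quantity falls by |ΔQ| = |396 − 316| = 80.
DWL = ½ · t · |ΔQ| = ½ · 36 · 80 = €1440.

Deadweight loss = €1440 hundred.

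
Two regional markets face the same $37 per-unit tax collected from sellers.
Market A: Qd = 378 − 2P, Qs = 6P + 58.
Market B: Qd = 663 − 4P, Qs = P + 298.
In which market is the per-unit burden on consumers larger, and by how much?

Market A, by $20.35.

Market A: pre-tax P* = $40, Q* = 298; post-tax Q = 242.5; per-unit burden on consumers = $27.75.
Market B: pre-tax P* = $73, Q* = 371; post-tax Q = 341.4; per-unit burden on consumers = $7.4.
Difference: $27.75 vs $7.4 → market A is larger by $20.35.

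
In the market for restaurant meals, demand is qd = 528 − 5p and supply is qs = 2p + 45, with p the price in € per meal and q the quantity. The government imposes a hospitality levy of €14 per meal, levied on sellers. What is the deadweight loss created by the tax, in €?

Deadweight loss = €140.

Before the tax: set 528 − 5p = 2p + 45 → p* = €69, q* = 183.
With the tax collected from sellers, supply shifts: qs = 2(p − 14) + 45.
Solving gives q = 163 with buyers paying €73 and sellers receiving €59 (the €14 wedge).
Quantity falls by |ΔQ| = |183 − 163| = 20.
DWL = ½ · t · |ΔQ| = ½ · 14 · 20 = €140.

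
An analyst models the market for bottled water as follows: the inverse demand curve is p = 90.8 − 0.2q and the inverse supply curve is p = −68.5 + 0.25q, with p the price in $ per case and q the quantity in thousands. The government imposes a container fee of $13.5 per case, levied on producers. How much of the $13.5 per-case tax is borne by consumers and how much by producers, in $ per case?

Consumers bear $6 per case; producers bear $7.5 per case.

Inverting to q(p) form: qd = 454 − 5p; qs = 4p + 274.
Without the tax, 454 − 5p = 4p + 274 gives 9p = 180, so p* = $20 and q* = 354.
With the tax collected from producers, supply shifts: qs = 4(p − 13.5) + 274.
Solving gives q = 324 with consumers paying $26 and producers receiving $12.5 (the $13.5 wedge).
Burden on consumers: $6; on producers: $7.5. (They sum to $13.5.)
The less price-elastic side of the market bears the larger share of a per-unit tax.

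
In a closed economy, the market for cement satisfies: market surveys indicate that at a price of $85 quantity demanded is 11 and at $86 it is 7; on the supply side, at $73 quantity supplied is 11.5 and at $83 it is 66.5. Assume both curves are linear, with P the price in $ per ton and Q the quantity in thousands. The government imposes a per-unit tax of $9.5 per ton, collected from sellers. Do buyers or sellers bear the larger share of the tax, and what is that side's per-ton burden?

Buyers bear the larger share: $5.5 per ton.

Demand slope: (7 − 11)/(86 − 85) = -4, so Qd = 351 − 4P.
Supply slope: (66.5 − 11.5)/(83 − 73) = 5.5, so Qs = 5.5P − 390.
Before the tax: set 351 − 4P = 5.5P − 390 → P* = $78, Q* = 39.
With the tax collected from sellers, supply shifts: Qs = 5.5(P − 9.5) − 390.
Solving gives Q = 17 with buyers paying $83.5 and sellers receiving $74 (the $9.5 wedge).
Per-ton burden: buyers $5.5, sellers $4.
Buyers take the larger share because demand is less price-elastic here (demand slope 4 vs supply slope 5.5).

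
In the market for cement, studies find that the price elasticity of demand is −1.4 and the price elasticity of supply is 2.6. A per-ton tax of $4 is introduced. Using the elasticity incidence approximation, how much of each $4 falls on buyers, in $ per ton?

Buyers bear ≈ $2.6 per ton.

Incidence ratio: buyers' share ≈ εs / (εs + |εd|) = 2.6 / (2.6 + 1.4) = 0.65.
So buyers bear ≈ 0.65 × $4 = $2.6; suppliers bear $1.4.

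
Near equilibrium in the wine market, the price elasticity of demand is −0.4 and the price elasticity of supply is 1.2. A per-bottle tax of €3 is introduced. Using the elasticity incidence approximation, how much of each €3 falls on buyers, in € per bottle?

Incidence ratio: buyers' share ≈ εs / (εs + |εd|) = 1.2 / (1.2 + 0.4) = 0.75.
So buyers bear ≈ 0.75 × €3 = €2.25; sellers bear €0.75.

Buyers bear ≈ €2.25 per bottle.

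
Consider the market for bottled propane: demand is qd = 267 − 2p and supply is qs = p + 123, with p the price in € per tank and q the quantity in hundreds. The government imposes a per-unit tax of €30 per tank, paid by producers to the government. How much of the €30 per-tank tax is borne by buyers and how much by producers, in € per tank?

Buyers bear €10 per tank; producers bear €20 per tank.

Before the tax: set 267 − 2p = p + 123 → p* = €48, q* = 171.
With the tax collected from producers, supply shifts: qs = (p − 30) + 123.
Solving gives q = 151 with buyers paying €58 and producers receiving €28 (the €30 wedge).
Burden on buyers: €10; on producers: €20. (They sum to €30.)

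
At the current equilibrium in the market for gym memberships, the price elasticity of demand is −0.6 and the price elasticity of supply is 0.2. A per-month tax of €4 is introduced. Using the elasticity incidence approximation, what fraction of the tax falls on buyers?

Buyers' share ≈ 0.25.

Incidence ratio: buyers' share ≈ εs / (εs + |εd|) = 0.2 / (0.2 + 0.6) = 0.25.
Supply is the less elastic side, so buyers bear the smaller share.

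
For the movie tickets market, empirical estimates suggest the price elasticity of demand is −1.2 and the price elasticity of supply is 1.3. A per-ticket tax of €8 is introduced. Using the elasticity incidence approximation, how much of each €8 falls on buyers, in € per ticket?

Buyers bear ≈ €4.16 per ticket.

Incidence ratio: buyers' share ≈ εs / (εs + |εd|) = 1.3 / (1.3 + 1.2) = 0.52.
So buyers bear ≈ 0.52 × €8 = €4.16; producers bear €3.84.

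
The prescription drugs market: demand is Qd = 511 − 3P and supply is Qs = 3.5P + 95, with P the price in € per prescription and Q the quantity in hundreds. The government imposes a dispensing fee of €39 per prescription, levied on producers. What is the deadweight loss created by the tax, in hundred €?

Before the tax: set 511 − 3P = 3.5P + 95 → P* = €64, Q* = 319.
With the tax collected from producers, supply shifts: Qs = 3.5(P − 39) + 95.
Solving gives Q = 256 with consumers paying €85 and producers receiving €46 (the €39 wedge).
Quantity falls by |ΔQ| = |319 − 256| = 63.
DWL = ½ · t · |ΔQ| = ½ · 39 · 63 = €1228.5.

Deadweight loss = €1228.5 hundred.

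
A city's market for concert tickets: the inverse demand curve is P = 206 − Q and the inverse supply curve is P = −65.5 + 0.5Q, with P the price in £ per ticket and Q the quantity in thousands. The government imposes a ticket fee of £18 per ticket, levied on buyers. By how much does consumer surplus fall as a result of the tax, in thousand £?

Consumer surplus falls by £2100 thousand.

Inverting to Q(P) form: Qd = 206 − P; Qs = 2P + 131.
Before the tax: set 206 − P = 2P + 131 → P* = £25, Q* = 181.
With the tax collected from buyers, demand (in seller-price terms) shifts: Qd = 206 − (P + 18).
Solving gives Q = 169 with buyers paying £37 and sellers receiving £19 (the £18 wedge).
ΔCS is the trapezoid between Q = 169 and Q = 181 of height £12: ½ · (181 + 169) · 12 = £2100.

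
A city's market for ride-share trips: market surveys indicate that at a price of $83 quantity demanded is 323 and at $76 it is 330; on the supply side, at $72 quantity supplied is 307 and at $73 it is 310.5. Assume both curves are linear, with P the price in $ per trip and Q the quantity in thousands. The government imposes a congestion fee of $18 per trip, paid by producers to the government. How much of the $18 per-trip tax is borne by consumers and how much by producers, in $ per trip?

Consumers bear $14 per trip; producers bear $4 per trip.

Demand slope: (330 − 323)/(76 − 83) = -1, so Qd = 406 − P.
Supply slope: (310.5 − 307)/(73 − 72) = 3.5, so Qs = 3.5P + 55.
Without the tax, 406 − P = 3.5P + 55 gives 4.5P = 351, so P* = $78 and Q* = 328.
With the tax collected from producers, supply shifts: Qs = 3.5(P − 18) + 55.
Solving gives Q = 314 with consumers paying $92 and producers receiving $74 (the $18 wedge).
Burden on consumers: $14; on producers: $4. (They sum to $18.)
The less price-elastic side of the market bears the larger share of a per-unit tax.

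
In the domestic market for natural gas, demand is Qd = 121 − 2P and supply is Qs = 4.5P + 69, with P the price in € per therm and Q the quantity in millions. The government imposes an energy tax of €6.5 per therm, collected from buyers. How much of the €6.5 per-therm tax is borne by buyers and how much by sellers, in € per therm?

Before the tax: set 121 − 2P = 4.5P + 69 → P* = €8, Q* = 105.
With the tax collected from buyers, demand (in seller-price terms) shifts: Qd = 121 − 2(P + 6.5).
Solving gives Q = 96 with buyers paying €12.5 and sellers receiving €6 (the €6.5 wedge).
Burden on buyers: €4.5; on sellers: €2. (They sum to €6.5.)
The less price-elastic side of the market bears the larger share of a per-unit tax.

Buyers bear €4.5 per therm; sellers bear €2 per therm.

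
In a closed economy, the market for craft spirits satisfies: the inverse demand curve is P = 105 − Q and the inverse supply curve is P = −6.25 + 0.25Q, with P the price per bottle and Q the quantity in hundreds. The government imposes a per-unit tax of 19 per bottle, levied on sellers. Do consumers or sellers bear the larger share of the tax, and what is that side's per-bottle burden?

Inverting to Q(P) form: Qd = 105 − P; Qs = 4P + 25.
Without the tax, 105 − P = 4P + 25 gives 5P = 80, so P* = 16 and Q* = 89.
With the tax collected from sellers, supply shifts: Qs = 4(P − 19) + 25.
New equilibrium: consumers pay 31.2, sellers receive 12.2, Q = 73.8. (Wedge: Pb − Ps = 19.)
Per-bottle burden: consumers 15.2, sellers 3.8.
Consumers take the larger share because demand is less price-elastic here (demand slope 1 vs supply slope 4).

Consumers bear the larger share: 15.2 per bottle.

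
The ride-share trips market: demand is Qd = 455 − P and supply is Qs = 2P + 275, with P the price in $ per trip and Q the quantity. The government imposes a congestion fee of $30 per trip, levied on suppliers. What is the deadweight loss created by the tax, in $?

Without the tax, 455 − P = 2P + 275 gives 3P = 180, so P* = $60 and Q* = 395.
With the tax collected from suppliers, supply shifts: Qs = 2(P − 30) + 275.
New equilibrium: buyers pay $80, suppliers receive $50, Q = 375. (Wedge: Pb − Ps = 30.)
Quantity falls by |ΔQ| = |395 − 375| = 20.
DWL = ½ · t · |ΔQ| = ½ · 30 · 20 = $300.

Deadweight loss = $300.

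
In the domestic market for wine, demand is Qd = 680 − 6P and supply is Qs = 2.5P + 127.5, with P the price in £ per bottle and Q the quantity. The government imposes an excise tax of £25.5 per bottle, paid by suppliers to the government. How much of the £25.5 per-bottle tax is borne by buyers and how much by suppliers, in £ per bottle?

Without the tax, 680 − 6P = 2.5P + 127.5 gives 8.5P = 552.5, so P* = £65 and Q* = 290.
With the tax collected from suppliers, supply shifts: Qs = 2.5(P − 25.5) + 127.5.
Solving gives Q = 245 with buyers paying £72.5 and suppliers receiving £47 (the £25.5 wedge).
Burden on buyers: £7.5; on suppliers: £18. (They sum to £25.5.)
The less price-elastic side of the market bears the larger share of a per-unit tax.

Buyers bear £7.5 per bottle; suppliers bear £18 per bottle.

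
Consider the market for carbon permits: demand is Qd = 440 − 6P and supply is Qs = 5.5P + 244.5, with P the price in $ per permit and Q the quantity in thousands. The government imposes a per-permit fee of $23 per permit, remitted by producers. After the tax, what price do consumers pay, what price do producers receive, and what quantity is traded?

Consumers pay $28; producers receive $5; quantity = 272.

Without the tax, 440 − 6P = 5.5P + 244.5 gives 11.5P = 195.5, so P* = $17 and Q* = 338.
With the tax collected from producers, supply shifts: Qs = 5.5(P − 23) + 244.5.
New equilibrium: consumers pay $28, producers receive $5, Q = 272. (Wedge: Pb − Ps = 23.)
The less price-elastic side of the market bears the larger share of a per-unit tax.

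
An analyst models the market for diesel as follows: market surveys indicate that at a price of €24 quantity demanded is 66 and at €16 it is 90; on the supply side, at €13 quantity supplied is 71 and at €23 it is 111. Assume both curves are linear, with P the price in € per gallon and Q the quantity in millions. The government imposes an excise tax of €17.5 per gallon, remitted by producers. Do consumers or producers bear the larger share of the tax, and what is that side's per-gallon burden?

Consumers bear the larger share: €10 per gallon.

Demand slope: (90 − 66)/(16 − 24) = -3, so Qd = 138 − 3P.
Supply slope: (111 − 71)/(23 − 13) = 4, so Qs = 4P + 19.
Before the tax: set 138 − 3P = 4P + 19 → P* = €17, Q* = 87.
With the tax collected from producers, supply shifts: Qs = 4(P − 17.5) + 19.
New equilibrium: consumers pay €27, producers receive €9.5, Q = 57. (Wedge: Pb − Ps = 17.5.)
Per-gallon burden: consumers €10, producers €7.5.
Consumers take the larger share because demand is less price-elastic here (demand slope 3 vs supply slope 4).
The less price-elastic side of the market bears the larger share of a per-unit tax.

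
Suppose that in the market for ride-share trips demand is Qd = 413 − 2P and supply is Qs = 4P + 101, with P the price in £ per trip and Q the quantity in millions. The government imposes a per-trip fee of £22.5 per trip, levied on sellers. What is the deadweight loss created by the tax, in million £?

Deadweight loss = £337.5 million.

Before the tax: set 413 − 2P = 4P + 101 → P* = £52, Q* = 309.
With the tax collected from sellers, supply shifts: Qs = 4(P − 22.5) + 101.
New equilibrium: consumers pay £67, sellers receive £44.5, Q = 279. (Wedge: Pb − Ps = 22.5.)
Quantity falls by |ΔQ| = |309 − 279| = 30.
DWL = ½ · t · |ΔQ| = ½ · 22.5 · 30 = £337.5.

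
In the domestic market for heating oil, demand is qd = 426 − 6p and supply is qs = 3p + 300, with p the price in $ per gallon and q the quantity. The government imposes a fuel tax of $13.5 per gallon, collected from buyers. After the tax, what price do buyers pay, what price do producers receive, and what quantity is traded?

Buyers pay $18.5; producers receive $5; quantity = 315.

Without the tax, 426 − 6p = 3p + 300 gives 9p = 126, so p* = $14 and q* = 342.
With the tax collected from buyers, demand (in seller-price terms) shifts: qd = 426 − 6(p + 13.5).
New equilibrium: buyers pay $18.5, producers receive $5, q = 315. (Wedge: pb − ps = 13.5.)
The less price-elastic side of the market bears the larger share of a per-unit tax.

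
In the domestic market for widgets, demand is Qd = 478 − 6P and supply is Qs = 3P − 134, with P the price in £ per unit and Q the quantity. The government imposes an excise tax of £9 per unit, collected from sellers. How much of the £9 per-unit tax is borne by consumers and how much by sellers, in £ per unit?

Consumers bear £3 per unit; sellers bear £6 per unit.

Before the tax: set 478 − 6P = 3P − 134 → P* = £68, Q* = 70.
With the tax collected from sellers, supply shifts: Qs = 3(P − 9) − 134.
New equilibrium: consumers pay £71, sellers receive £62, Q = 52. (Wedge: Pb − Ps = 9.)
Burden on consumers: £3; on sellers: £6. (They sum to £9.)
The less price-elastic side of the market bears the larger share of a per-unit tax.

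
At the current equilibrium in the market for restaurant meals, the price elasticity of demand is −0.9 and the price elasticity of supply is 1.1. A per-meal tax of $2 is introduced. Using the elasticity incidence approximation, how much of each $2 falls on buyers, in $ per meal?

Incidence ratio: buyers' share ≈ εs / (εs + |εd|) = 1.1 / (1.1 + 0.9) = 0.55.
So buyers bear ≈ 0.55 × $2 = $1.1; suppliers bear $0.9.

Buyers bear ≈ $1.1 per meal.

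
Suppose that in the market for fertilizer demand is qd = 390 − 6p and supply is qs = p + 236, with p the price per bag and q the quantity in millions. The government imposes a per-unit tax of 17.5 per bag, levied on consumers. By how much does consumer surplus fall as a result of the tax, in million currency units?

Consumer surplus falls by 626.25 million.

Without the tax, 390 − 6p = p + 236 gives 7p = 154, so p* = 22 and q* = 258.
With the tax collected from consumers, demand (in seller-price terms) shifts: qd = 390 − 6(p + 17.5).
New equilibrium: consumers pay 24.5, sellers receive 7, q = 243. (Wedge: pb − ps = 17.5.)
ΔCS is the trapezoid between Q = 243 and Q = 258 of height 2.5: ½ · (258 + 243) · 2.5 = 626.25.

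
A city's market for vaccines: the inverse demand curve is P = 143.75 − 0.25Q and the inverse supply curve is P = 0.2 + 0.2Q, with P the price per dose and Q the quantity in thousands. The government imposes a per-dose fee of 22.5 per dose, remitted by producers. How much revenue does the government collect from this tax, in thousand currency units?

Rewrite in direct form: Qd = 575 − 4P and Qs = 5P − 1.
Without the tax, 575 − 4P = 5P − 1 gives 9P = 576, so P* = 64 and Q* = 319.
With the tax collected from producers, supply shifts: Qs = 5(P − 22.5) − 1.
New equilibrium: buyers pay 76.5, producers receive 54, Q = 269. (Wedge: Pb − Ps = 22.5.)
Revenue = t · Q = 22.5 · 269 = 6052.5.

Tax revenue = 6052.5 thousand.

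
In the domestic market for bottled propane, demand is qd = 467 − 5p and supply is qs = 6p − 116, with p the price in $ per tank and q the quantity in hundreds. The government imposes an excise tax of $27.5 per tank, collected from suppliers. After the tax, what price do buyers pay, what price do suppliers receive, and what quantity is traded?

Buyers pay $68; suppliers receive $40.5; quantity = 127.

Without the tax, 467 − 5p = 6p − 116 gives 11p = 583, so p* = $53 and q* = 202.
With the tax collected from suppliers, supply shifts: qs = 6(p − 27.5) − 116.
Solving gives q = 127 with buyers paying $68 and suppliers receiving $40.5 (the $27.5 wedge).
The less price-elastic side of the market bears the larger share of a per-unit tax.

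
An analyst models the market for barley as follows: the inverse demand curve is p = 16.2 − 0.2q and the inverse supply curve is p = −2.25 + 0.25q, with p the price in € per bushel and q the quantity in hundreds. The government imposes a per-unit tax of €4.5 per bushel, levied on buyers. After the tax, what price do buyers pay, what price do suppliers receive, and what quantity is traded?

Buyers pay €10; suppliers receive €5.5; quantity = 31.

Inverting to q(p) form: qd = 81 − 5p; qs = 4p + 9.
Before the tax: set 81 − 5p = 4p + 9 → p* = €8, q* = 41.
With the tax collected from buyers, demand (in seller-price terms) shifts: qd = 81 − 5(p + 4.5).
New equilibrium: buyers pay €10, suppliers receive €5.5, q = 31. (Wedge: pb − ps = 4.5.)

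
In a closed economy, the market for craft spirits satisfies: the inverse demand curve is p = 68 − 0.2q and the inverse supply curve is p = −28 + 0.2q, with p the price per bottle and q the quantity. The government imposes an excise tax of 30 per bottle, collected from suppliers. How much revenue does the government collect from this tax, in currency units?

Rewrite in direct form: qd = 340 − 5p and qs = 5p + 140.
Without the tax, 340 − 5p = 5p + 140 gives 10p = 200, so p* = 20 and q* = 240.
With the tax collected from suppliers, supply shifts: qs = 5(p − 30) + 140.
Solving gives q = 165 with buyers paying 35 and suppliers receiving 5 (the 30 wedge).
Revenue = t · Q = 30 · 165 = 4950.

Tax revenue = 4950.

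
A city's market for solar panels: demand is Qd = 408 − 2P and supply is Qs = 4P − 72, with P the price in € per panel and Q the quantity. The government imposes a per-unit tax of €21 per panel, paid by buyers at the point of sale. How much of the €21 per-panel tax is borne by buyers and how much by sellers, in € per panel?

Buyers bear €14 per panel; sellers bear €7 per panel.

Without the tax, 408 − 2P = 4P − 72 gives 6P = 480, so P* = €80 and Q* = 248.
With the tax collected from buyers, demand (in seller-price terms) shifts: Qd = 408 − 2(P + 21).
Solving gives Q = 220 with buyers paying €94 and sellers receiving €73 (the €21 wedge).
Burden on buyers: €14; on sellers: €7. (They sum to €21.)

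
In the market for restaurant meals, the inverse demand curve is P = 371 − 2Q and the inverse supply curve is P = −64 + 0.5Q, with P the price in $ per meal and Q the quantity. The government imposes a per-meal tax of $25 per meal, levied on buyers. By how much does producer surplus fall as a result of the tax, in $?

Rewrite in direct form: Qd = 185.5 − 0.5P and Qs = 2P + 128.
Before the tax: set 185.5 − 0.5P = 2P + 128 → P* = $23, Q* = 174.
With the tax collected from buyers, demand (in seller-price terms) shifts: Qd = 185.5 − 0.5(P + 25).
Solving gives Q = 164 with buyers paying $43 and sellers receiving $18 (the $25 wedge).
ΔPS is the trapezoid between Q = 164 and Q = 174 of height $5: ½ · (174 + 164) · 5 = $845.

Producer surplus falls by $845.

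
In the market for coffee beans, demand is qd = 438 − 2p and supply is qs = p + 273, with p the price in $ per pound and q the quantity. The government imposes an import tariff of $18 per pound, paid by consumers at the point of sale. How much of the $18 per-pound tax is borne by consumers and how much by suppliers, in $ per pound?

Consumers bear $6 per pound; suppliers bear $12 per pound.

Without the tax, 438 − 2p = p + 273 gives 3p = 165, so p* = $55 and q* = 328.
With the tax collected from consumers, demand (in seller-price terms) shifts: qd = 438 − 2(p + 18).
Solving gives q = 316 with consumers paying $61 and suppliers receiving $43 (the $18 wedge).
Burden on consumers: $6; on suppliers: $12. (They sum to $18.)
The less price-elastic side of the market bears the larger share of a per-unit tax.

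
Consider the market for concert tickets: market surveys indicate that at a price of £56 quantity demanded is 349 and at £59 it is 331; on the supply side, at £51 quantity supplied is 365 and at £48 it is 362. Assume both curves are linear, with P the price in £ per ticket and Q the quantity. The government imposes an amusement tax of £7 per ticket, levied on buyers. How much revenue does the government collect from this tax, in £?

Tax revenue = £2527.

Demand slope: (331 − 349)/(59 − 56) = -6, so Qd = 685 − 6P.
Supply slope: (362 − 365)/(48 − 51) = 1, so Qs = P + 314.
Without the tax, 685 − 6P = P + 314 gives 7P = 371, so P* = £53 and Q* = 367.
With the tax collected from buyers, demand (in seller-price terms) shifts: Qd = 685 − 6(P + 7).
Solving gives Q = 361 with buyers paying £54 and suppliers receiving £47 (the £7 wedge).
Revenue = t · Q = 7 · 361 = £2527.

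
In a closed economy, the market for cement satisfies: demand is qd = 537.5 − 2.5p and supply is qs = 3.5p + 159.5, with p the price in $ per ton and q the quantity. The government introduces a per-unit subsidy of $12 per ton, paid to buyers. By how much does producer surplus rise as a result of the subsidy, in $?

Producer surplus rises by $1943.75.

Before the subsidy: set 537.5 − 2.5p = 3.5p + 159.5 → p* = $63, q* = 380.
With a per-unit subsidy paid to buyers, each effectively pays p − 12, so demand becomes qd = 537.5 − 2.5(p − 12).
New equilibrium: buyers pay $56, suppliers receive $68, q = 397.5. (Wedge: pb − ps = −12.)
ΔPS is the trapezoid between Q = 397.5 and Q = 380 of height $5: ½ · (380 + 397.5) · 5 = $1943.75.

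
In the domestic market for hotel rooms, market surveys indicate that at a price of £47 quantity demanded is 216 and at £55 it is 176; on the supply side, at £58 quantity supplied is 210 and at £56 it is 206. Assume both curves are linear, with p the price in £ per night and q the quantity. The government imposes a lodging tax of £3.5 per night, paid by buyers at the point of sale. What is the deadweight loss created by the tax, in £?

Demand slope: (176 − 216)/(55 − 47) = -5, so qd = 451 − 5p.
Supply slope: (206 − 210)/(56 − 58) = 2, so qs = 2p + 94.
Without the tax, 451 − 5p = 2p + 94 gives 7p = 357, so p* = £51 and q* = 196.
With the tax collected from buyers, demand (in seller-price terms) shifts: qd = 451 − 5(p + 3.5).
Solving gives q = 191 with buyers paying £52 and sellers receiving £48.5 (the £3.5 wedge).
Quantity falls by |ΔQ| = |196 − 191| = 5.
DWL = ½ · t · |ΔQ| = ½ · 3.5 · 5 = £8.75.

Deadweight loss = £8.75.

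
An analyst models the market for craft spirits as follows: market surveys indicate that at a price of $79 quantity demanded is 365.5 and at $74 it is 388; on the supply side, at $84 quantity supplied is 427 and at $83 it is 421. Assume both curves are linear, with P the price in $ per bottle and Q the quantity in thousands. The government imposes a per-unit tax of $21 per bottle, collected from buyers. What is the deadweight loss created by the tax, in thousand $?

Deadweight loss = $567 thousand.

Demand slope: (388 − 365.5)/(74 − 79) = -4.5, so Qd = 721 − 4.5P.
Supply slope: (421 − 427)/(83 − 84) = 6, so Qs = 6P − 77.
Without the tax, 721 − 4.5P = 6P − 77 gives 10.5P = 798, so P* = $76 and Q* = 379.
With the tax collected from buyers, demand (in seller-price terms) shifts: Qd = 721 − 4.5(P + 21).
Solving gives Q = 325 with buyers paying $88 and sellers receiving $67 (the $21 wedge).
Quantity falls by |ΔQ| = |379 − 325| = 54.
DWL = ½ · t · |ΔQ| = ½ · 21 · 54 = $567.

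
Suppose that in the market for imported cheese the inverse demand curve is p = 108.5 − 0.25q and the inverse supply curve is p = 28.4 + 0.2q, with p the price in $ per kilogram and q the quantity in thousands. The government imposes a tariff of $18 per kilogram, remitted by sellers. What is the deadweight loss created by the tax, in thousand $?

Rewrite in direct form: qd = 434 − 4p and qs = 5p − 142.
Without the tax, 434 − 4p = 5p − 142 gives 9p = 576, so p* = $64 and q* = 178.
With the tax collected from sellers, supply shifts: qs = 5(p − 18) − 142.
New equilibrium: consumers pay $74, sellers receive $56, q = 138. (Wedge: pb − ps = 18.)
Quantity falls by |ΔQ| = |178 − 138| = 40.
DWL = ½ · t · |ΔQ| = ½ · 18 · 40 = $360.

Deadweight loss = $360 thousand.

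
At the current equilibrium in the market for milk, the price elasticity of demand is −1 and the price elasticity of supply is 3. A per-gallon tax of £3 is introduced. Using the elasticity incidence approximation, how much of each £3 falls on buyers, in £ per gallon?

Incidence ratio: buyers' share ≈ εs / (εs + |εd|) = 3 / (3 + 1) = 0.75.
So buyers bear ≈ 0.75 × £3 = £2.25; producers bear £0.75.

Buyers bear ≈ £2.25 per gallon.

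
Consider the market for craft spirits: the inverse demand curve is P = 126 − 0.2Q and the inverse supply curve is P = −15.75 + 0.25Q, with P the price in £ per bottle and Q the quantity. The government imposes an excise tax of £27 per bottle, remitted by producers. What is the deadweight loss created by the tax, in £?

Deadweight loss = £810.

Rewrite in direct form: Qd = 630 − 5P and Qs = 4P + 63.
Before the tax: set 630 − 5P = 4P + 63 → P* = £63, Q* = 315.
With the tax collected from producers, supply shifts: Qs = 4(P − 27) + 63.
Solving gives Q = 255 with buyers paying £75 and producers receiving £48 (the £27 wedge).
Quantity falls by |ΔQ| = |315 − 255| = 60.
DWL = ½ · t · |ΔQ| = ½ · 27 · 60 = £810.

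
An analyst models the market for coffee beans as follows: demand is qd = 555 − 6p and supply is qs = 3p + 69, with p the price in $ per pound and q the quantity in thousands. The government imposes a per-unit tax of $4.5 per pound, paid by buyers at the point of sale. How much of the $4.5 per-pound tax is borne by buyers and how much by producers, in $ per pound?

Before the tax: set 555 − 6p = 3p + 69 → p* = $54, q* = 231.
With the tax collected from buyers, demand (in seller-price terms) shifts: qd = 555 − 6(p + 4.5).
New equilibrium: buyers pay $55.5, producers receive $51, q = 222. (Wedge: pb − ps = 4.5.)
Burden on buyers: $1.5; on producers: $3. (They sum to $4.5.)

Buyers bear $1.5 per pound; producers bear $3 per pound.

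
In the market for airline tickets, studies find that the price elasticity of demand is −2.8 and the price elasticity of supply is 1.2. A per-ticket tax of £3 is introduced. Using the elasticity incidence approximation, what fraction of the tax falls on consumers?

Consumers' share ≈ 0.3.

Incidence ratio: consumers' share ≈ εs / (εs + |εd|) = 1.2 / (1.2 + 2.8) = 0.3.
Supply is the less elastic side, so consumers bear the smaller share.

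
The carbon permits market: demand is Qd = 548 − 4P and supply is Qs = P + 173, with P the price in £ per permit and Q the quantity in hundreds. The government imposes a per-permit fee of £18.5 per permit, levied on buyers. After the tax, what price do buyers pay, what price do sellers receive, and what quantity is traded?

Without the tax, 548 − 4P = P + 173 gives 5P = 375, so P* = £75 and Q* = 248.
With the tax collected from buyers, demand (in seller-price terms) shifts: Qd = 548 − 4(P + 18.5).
New equilibrium: buyers pay £78.7, sellers receive £60.2, Q = 233.2. (Wedge: Pb − Ps = 18.5.)
The less price-elastic side of the market bears the larger share of a per-unit tax.

Buyers pay £78.7; sellers receive £60.2; quantity = 233.2.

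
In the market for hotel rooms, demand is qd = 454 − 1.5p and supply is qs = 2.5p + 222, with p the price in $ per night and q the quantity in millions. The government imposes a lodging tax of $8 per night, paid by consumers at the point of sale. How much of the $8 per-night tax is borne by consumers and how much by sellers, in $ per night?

Consumers bear $5 per night; sellers bear $3 per night.

Before the tax: set 454 − 1.5p = 2.5p + 222 → p* = $58, q* = 367.
With the tax collected from consumers, demand (in seller-price terms) shifts: qd = 454 − 1.5(p + 8).
New equilibrium: consumers pay $63, sellers receive $55, q = 359.5. (Wedge: pb − ps = 8.)
Burden on consumers: $5; on sellers: $3. (They sum to $8.)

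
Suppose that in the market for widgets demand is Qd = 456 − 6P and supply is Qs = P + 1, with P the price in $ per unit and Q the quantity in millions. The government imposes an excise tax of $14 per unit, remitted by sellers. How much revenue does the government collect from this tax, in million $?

Without the tax, 456 − 6P = P + 1 gives 7P = 455, so P* = $65 and Q* = 66.
With the tax collected from sellers, supply shifts: Qs = (P − 14) + 1.
Solving gives Q = 54 with consumers paying $67 and sellers receiving $53 (the $14 wedge).
Revenue = t · Q = 14 · 54 = $756.

Tax revenue = $756 million.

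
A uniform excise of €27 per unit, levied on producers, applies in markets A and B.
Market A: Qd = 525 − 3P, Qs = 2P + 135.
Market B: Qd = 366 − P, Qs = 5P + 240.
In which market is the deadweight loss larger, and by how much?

Market A, by €133.65.

Market A: pre-tax P* = €78, Q* = 291; post-tax Q = 258.6; deadweight loss = €437.4.
Market B: pre-tax P* = €21, Q* = 345; post-tax Q = 322.5; deadweight loss = €303.75.
Difference: €437.4 vs €303.75 → market A is larger by €133.65.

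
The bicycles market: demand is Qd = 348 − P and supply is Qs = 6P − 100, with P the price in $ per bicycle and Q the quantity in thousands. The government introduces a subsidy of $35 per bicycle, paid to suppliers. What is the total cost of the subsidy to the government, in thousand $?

Government outlay = $10990 thousand.

Without the subsidy, 348 − P = 6P − 100 gives 7P = 448, so P* = $64 and Q* = 284.
With a per-unit subsidy paid to suppliers, each receives P + 35 per unit sold, so supply becomes Qs = 6(P + 35) − 100.
Solving gives Q = 314 with buyers paying $34 and suppliers receiving $69 (the $35 wedge).
Outlay = t · Q = 35 · 314 = $10990.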